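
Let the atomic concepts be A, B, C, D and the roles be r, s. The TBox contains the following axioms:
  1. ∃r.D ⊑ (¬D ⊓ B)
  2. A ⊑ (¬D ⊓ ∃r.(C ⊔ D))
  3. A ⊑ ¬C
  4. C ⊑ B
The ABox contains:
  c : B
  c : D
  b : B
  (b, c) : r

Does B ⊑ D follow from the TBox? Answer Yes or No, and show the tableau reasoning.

No

1. B ⊑ D  ⇔  (B ⊓ ¬D) unsat w.r.t. T
   open: L(x₀) ⊇ {B, ¬A, ¬D, ∀r.¬D}
2. Hence B ⊑ D: not entailed.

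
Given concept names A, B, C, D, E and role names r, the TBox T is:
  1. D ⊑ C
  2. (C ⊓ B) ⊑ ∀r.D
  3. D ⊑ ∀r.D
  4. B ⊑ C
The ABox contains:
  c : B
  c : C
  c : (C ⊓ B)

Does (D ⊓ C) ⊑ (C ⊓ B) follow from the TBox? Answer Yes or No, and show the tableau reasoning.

No

1. (D ⊓ C) ⊑ (C ⊓ B)  ⇔  ((D ⊓ C) ⊓ (¬C ⊔ ¬B)) unsat w.r.t. T
   apply at x₀: D⊑∀r.D
   open: L(x₀) ⊇ {C, D, ¬B, ∀r.D}
2. Hence (D ⊓ C) ⊑ (C ⊓ B): not entailed.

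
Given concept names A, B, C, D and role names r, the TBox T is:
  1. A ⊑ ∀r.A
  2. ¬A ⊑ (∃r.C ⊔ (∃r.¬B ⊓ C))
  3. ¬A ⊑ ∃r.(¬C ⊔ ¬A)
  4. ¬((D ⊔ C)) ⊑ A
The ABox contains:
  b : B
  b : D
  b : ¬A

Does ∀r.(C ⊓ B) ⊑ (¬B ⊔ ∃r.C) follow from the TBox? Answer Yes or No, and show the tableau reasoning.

1. ∀r.(C ⊓ B) ⊑ (¬B ⊔ ∃r.C)  ⇔  (∀r.(C ⊓ B) ⊓ (B ⊓ ∀r.¬C)) unsat w.r.t. T
   open: L(x₀) ⊇ {A, B, D, ∀r.(C ⊓ B), ∀r.A, …}
2. Hence ∀r.(C ⊓ B) ⊑ (¬B ⊔ ∃r.C): not entailed.

No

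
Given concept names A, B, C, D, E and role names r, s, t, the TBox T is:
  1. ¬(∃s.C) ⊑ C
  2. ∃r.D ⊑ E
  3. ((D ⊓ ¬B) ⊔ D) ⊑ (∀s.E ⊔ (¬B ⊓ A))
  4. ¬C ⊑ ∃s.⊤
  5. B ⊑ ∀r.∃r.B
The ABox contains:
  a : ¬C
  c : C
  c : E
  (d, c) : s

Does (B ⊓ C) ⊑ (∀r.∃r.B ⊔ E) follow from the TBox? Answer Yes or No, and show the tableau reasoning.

Yes

1. (B ⊓ C) ⊑ (∀r.∃r.B ⊔ E)  ⇔  ((B ⊓ C) ⊓ (∃r.∀r.¬B ⊓ ¬E)) unsat w.r.t. T
   all branches close; clash {E, ¬E} at x₀
2. Hence (B ⊓ C) ⊑ (∀r.∃r.B ⊔ E): entailed.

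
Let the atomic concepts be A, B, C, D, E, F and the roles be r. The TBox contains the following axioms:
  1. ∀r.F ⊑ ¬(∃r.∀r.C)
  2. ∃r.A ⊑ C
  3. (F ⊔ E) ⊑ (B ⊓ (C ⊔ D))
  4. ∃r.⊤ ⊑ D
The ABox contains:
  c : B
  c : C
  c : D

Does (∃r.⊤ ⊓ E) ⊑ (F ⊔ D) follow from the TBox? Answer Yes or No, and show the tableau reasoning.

1. (∃r.⊤ ⊓ E) ⊑ (F ⊔ D)  ⇔  ((∃r.⊤ ⊓ E) ⊓ (¬F ⊓ ¬D)) unsat w.r.t. T
   all branches close; clash {D, ¬D} at x₀
2. Hence (∃r.⊤ ⊓ E) ⊑ (F ⊔ D): entailed.

Yes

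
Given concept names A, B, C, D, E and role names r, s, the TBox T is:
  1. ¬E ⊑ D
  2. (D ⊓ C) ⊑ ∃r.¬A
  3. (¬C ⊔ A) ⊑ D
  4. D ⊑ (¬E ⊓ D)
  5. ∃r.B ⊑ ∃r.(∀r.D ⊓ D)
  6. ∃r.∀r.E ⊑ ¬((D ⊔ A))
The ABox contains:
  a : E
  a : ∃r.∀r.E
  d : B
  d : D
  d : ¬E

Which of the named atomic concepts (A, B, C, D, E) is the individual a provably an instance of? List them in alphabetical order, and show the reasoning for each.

{C, E}

1. a : A?  L(a) = {E, ∃r.∀r.E} ∪ {¬A}
   apply at a: ∃r.∀r.E⊑¬((D ⊔ A))
   open: L(a) ⊇ {C, E, ¬A, ¬D, ∀r.¬B, …} (+ ∃-successors) — a ∉ A possible
2. a : B?  L(a) = {E, ∃r.∀r.E} ∪ {¬B}
   apply at a: ∃r.∀r.E⊑¬((D ⊔ A))
   open: L(a) ⊇ {C, E, ¬A, ¬B, ¬D, …} (+ ∃-successors) — a ∉ B possible
3. a : C?  L(a) = {E, ∃r.∀r.E} ∪ {¬C}
   clash {E, ¬E} at a — a ∈ C
4. a : D?  L(a) = {E, ∃r.∀r.E} ∪ {¬D}
   apply at a: ∃r.∀r.E⊑¬((D ⊔ A))
   open: L(a) ⊇ {C, E, ¬A, ¬D, ∀r.¬B, …} (+ ∃-successors) — a ∉ D possible
5. a : E?  L(a) = {E, ∃r.∀r.E} ∪ {¬E}
   clash {E, ¬E} at a — a ∈ E
6. Entailed for a: {C, E}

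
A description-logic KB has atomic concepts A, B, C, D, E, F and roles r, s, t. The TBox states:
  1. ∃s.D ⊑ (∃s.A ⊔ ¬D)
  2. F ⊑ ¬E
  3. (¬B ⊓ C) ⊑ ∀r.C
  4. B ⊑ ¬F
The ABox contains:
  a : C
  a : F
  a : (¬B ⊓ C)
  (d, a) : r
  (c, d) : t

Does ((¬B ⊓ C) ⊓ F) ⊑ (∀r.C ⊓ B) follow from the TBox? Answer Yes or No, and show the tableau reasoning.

No

1. ((¬B ⊓ C) ⊓ F) ⊑ (∀r.C ⊓ B)  ⇔  (((¬B ⊓ C) ⊓ F) ⊓ (∃r.¬C ⊔ ¬B)) unsat w.r.t. T
   apply at x₀: F⊑¬E; (¬B ⊓ C)⊑∀r.C
   open: L(x₀) ⊇ {C, F, ¬B, ¬E, ∀r.C, …}
2. Hence ((¬B ⊓ C) ⊓ F) ⊑ (∀r.C ⊓ B): not entailed.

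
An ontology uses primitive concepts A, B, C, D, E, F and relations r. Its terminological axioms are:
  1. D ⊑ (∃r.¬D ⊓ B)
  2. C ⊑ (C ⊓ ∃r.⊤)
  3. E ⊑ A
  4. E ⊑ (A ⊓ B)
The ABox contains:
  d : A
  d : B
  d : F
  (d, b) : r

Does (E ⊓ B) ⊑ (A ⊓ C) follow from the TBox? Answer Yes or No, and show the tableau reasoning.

1. (E ⊓ B) ⊑ (A ⊓ C)  ⇔  ((E ⊓ B) ⊓ (¬A ⊔ ¬C)) unsat w.r.t. T
   apply at x₀: E⊑A; E⊑(A ⊓ B)
   open: L(x₀) ⊇ {A, B, E, ¬C, ¬D}
2. Hence (E ⊓ B) ⊑ (A ⊓ C): not entailed.

No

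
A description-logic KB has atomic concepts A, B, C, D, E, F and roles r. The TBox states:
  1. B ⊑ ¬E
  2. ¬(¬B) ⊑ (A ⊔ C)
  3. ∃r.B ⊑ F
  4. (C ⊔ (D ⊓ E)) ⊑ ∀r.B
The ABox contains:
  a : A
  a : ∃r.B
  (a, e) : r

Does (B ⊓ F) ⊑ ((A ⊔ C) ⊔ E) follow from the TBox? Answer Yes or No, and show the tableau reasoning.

1. (B ⊓ F) ⊑ ((A ⊔ C) ⊔ E)  ⇔  ((B ⊓ F) ⊓ ((¬A ⊓ ¬C) ⊓ ¬E)) unsat w.r.t. T
   all branches close; clash {C, ¬C} at x₀
2. Hence (B ⊓ F) ⊑ ((A ⊔ C) ⊔ E): entailed.

Yes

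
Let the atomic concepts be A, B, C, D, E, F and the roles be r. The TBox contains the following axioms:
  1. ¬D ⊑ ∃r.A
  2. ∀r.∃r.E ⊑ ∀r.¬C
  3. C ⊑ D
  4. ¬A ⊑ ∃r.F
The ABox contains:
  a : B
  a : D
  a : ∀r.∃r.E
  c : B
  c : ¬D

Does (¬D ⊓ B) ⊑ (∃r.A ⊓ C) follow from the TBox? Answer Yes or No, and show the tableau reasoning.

No

1. (¬D ⊓ B) ⊑ (∃r.A ⊓ C)  ⇔  ((¬D ⊓ B) ⊓ (∀r.¬A ⊔ ¬C)) unsat w.r.t. T
   apply at x₀: ¬D⊑∃r.A
   open: L(x₀) ⊇ {A, B, ¬C, ¬D, ∃r.A, …} (+ ∃-successors)
2. Hence (¬D ⊓ B) ⊑ (∃r.A ⊓ C): not entailed.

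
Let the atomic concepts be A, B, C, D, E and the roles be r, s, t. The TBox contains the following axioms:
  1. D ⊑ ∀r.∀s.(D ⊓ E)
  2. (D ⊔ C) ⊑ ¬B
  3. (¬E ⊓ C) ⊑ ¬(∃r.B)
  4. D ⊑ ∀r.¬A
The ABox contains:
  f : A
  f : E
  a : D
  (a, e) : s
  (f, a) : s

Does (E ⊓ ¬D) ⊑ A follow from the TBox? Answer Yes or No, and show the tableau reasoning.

No

1. (E ⊓ ¬D) ⊑ A  ⇔  ((E ⊓ ¬D) ⊓ ¬A) unsat w.r.t. T
   open: L(x₀) ⊇ {E, ¬A, ¬C, ¬D}
2. Hence (E ⊓ ¬D) ⊑ A: not entailed.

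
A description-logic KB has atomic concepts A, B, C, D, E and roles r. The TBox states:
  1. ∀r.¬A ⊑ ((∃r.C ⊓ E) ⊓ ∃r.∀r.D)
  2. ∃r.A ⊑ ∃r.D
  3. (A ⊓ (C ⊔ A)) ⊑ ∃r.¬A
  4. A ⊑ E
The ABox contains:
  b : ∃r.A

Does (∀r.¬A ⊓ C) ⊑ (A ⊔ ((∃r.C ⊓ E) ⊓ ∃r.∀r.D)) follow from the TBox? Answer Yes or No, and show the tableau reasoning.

Yes

1. (∀r.¬A ⊓ C) ⊑ (A ⊔ ((∃r.C ⊓ E) ⊓ ∃r.∀r.D))  ⇔  ((∀r.¬A ⊓ C) ⊓ (¬A ⊓ ((∀r.¬C ⊔ ¬E) ⊔ ∀r.∃r.¬D))) unsat w.r.t. T
   all branches close; clash {D, ¬D} at an ∃-successor
2. Hence (∀r.¬A ⊓ C) ⊑ (A ⊔ ((∃r.C ⊓ E) ⊓ ∃r.∀r.D)): entailed.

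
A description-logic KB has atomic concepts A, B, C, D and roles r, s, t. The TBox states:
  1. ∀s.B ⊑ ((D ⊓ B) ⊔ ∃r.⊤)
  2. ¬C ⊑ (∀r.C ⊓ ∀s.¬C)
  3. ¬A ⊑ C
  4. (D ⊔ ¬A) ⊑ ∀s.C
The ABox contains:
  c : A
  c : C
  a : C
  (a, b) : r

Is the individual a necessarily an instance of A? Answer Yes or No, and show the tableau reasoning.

No

1. a : A?  L(a) = {C} ∪ {¬A}
   open: L(a) ⊇ {C, ¬A, ∀s.C, ∃s.¬B} (+ ∃-successors) — a ∉ A possible
2. Hence a : A: not entailed.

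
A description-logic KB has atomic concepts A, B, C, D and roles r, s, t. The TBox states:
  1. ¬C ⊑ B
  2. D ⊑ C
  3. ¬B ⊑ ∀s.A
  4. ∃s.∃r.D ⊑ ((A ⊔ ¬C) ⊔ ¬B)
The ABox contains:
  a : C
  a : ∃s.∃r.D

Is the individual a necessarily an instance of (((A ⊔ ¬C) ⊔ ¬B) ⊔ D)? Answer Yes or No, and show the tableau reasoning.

1. a : (((A ⊔ ¬C) ⊔ ¬B) ⊔ D)?  L(a) = {C, ∃s.∃r.D} ∪ {(((¬A ⊓ C) ⊓ B) ⊓ ¬D)}
   clash {B, ¬B} at a — a ∈ (((A ⊔ ¬C) ⊔ ¬B) ⊔ D)
2. Hence a : (((A ⊔ ¬C) ⊔ ¬B) ⊔ D): entailed.

Yes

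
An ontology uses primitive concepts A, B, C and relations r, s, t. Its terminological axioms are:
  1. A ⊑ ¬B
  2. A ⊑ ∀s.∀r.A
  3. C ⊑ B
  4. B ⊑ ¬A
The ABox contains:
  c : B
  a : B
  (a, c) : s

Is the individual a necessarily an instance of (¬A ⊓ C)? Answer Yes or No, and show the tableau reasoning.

No

1. a : (¬A ⊓ C)?  L(a) = {B} ∪ {(A ⊔ ¬C)}
   apply at a: B⊑¬A
   open: L(a) ⊇ {B, ¬A, ¬C} — a ∉ (¬A ⊓ C) possible
2. Hence a : (¬A ⊓ C): not entailed.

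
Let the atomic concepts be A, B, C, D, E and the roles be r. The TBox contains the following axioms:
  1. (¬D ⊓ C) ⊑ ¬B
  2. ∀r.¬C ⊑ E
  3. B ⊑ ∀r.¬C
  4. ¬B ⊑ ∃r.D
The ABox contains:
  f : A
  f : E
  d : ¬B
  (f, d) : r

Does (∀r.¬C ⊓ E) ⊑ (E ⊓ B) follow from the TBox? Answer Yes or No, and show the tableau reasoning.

1. (∀r.¬C ⊓ E) ⊑ (E ⊓ B)  ⇔  ((∀r.¬C ⊓ E) ⊓ (¬E ⊔ ¬B)) unsat w.r.t. T
   open: L(x₀) ⊇ {E, ¬B, ∀r.¬C, ∃r.D} (+ ∃-successors)
2. Hence (∀r.¬C ⊓ E) ⊑ (E ⊓ B): not entailed.

No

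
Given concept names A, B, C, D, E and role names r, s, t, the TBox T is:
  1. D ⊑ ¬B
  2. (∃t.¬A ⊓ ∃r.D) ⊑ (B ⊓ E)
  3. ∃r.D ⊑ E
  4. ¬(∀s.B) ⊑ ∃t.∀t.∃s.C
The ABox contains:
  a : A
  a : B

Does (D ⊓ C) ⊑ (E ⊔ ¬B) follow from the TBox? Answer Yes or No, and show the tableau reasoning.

1. (D ⊓ C) ⊑ (E ⊔ ¬B)  ⇔  ((D ⊓ C) ⊓ (¬E ⊓ B)) unsat w.r.t. T
   all branches close; clash {B, ¬B} at x₀
2. Hence (D ⊓ C) ⊑ (E ⊔ ¬B): entailed.

Yes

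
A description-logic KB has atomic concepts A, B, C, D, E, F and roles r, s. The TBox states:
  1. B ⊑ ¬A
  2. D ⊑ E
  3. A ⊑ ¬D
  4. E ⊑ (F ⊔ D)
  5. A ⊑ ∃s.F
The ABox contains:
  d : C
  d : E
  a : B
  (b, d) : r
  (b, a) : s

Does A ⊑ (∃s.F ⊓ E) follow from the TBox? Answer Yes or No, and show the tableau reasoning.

1. A ⊑ (∃s.F ⊓ E)  ⇔  (A ⊓ (∀s.¬F ⊔ ¬E)) unsat w.r.t. T
   apply at x₀: A⊑¬D; A⊑∃s.F
   open: L(x₀) ⊇ {A, ¬B, ¬D, ¬E, ∃s.F} (+ ∃-successors)
2. Hence A ⊑ (∃s.F ⊓ E): not entailed.

No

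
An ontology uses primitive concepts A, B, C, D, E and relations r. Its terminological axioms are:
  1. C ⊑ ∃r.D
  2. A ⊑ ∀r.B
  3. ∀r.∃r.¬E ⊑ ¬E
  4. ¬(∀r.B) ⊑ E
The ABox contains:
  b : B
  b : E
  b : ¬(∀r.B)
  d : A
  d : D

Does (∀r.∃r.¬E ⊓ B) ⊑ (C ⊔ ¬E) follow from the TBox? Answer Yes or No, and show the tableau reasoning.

1. (∀r.∃r.¬E ⊓ B) ⊑ (C ⊔ ¬E)  ⇔  ((∀r.∃r.¬E ⊓ B) ⊓ (¬C ⊓ E)) unsat w.r.t. T
   all branches close; clash {E, ¬E} at x₀
2. Hence (∀r.∃r.¬E ⊓ B) ⊑ (C ⊔ ¬E): entailed.

Yes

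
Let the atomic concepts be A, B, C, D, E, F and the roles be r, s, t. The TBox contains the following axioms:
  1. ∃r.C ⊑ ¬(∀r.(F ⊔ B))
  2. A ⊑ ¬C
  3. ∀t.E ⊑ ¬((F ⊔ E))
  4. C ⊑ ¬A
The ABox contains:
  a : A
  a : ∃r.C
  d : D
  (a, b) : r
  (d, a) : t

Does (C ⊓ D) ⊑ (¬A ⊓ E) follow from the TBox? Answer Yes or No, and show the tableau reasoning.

No

1. (C ⊓ D) ⊑ (¬A ⊓ E)  ⇔  ((C ⊓ D) ⊓ (A ⊔ ¬E)) unsat w.r.t. T
   apply at x₀: C⊑¬A
   open: L(x₀) ⊇ {C, D, ¬A, ¬E, ∀r.¬C, …} (+ ∃-successors)
2. Hence (C ⊓ D) ⊑ (¬A ⊓ E): not entailed.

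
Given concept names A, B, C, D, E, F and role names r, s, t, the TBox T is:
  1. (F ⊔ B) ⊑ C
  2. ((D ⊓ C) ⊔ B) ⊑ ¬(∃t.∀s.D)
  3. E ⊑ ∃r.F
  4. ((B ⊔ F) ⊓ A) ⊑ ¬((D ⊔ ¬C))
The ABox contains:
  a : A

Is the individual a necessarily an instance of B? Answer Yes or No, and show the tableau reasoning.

No

1. a : B?  L(a) = {A} ∪ {¬B}
   open: L(a) ⊇ {A, ¬B, ¬D, ¬E, ¬F} — a ∉ B possible
2. Hence a : B: not entailed.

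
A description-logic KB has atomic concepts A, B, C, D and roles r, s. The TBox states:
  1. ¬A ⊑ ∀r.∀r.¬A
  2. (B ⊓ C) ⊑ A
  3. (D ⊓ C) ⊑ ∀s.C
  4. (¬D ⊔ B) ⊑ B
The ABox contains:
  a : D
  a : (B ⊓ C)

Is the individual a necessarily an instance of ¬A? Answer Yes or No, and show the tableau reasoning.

No

1. a : ¬A?  L(a) = {D, (B ⊓ C)} ∪ {A}
   open: L(a) ⊇ {A, B, C, D, ∀s.C} — a ∉ ¬A possible
2. Hence a : ¬A: not entailed.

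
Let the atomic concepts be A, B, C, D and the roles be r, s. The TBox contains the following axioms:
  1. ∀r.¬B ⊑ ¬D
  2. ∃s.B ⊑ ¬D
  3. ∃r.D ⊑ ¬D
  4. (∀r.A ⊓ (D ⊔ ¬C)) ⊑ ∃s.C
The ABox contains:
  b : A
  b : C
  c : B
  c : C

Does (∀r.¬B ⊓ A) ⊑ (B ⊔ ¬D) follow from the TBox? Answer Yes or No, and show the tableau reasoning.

Yes

1. (∀r.¬B ⊓ A) ⊑ (B ⊔ ¬D)  ⇔  ((∀r.¬B ⊓ A) ⊓ (¬B ⊓ D)) unsat w.r.t. T
   all branches close; clash {D, ¬D} at x₀
2. Hence (∀r.¬B ⊓ A) ⊑ (B ⊔ ¬D): entailed.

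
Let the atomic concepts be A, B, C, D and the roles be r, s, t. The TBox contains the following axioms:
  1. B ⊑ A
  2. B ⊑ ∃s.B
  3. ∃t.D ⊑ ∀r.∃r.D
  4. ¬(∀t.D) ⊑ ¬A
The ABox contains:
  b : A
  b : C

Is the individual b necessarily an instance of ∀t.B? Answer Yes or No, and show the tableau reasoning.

1. b : ∀t.B?  L(b) = {A, C} ∪ {∃t.¬B}
   open: L(b) ⊇ {A, C, ¬B, ∀r.∃r.D, ∀t.D, …} (+ ∃-successors) — b ∉ ∀t.B possible
2. Hence b : ∀t.B: not entailed.

No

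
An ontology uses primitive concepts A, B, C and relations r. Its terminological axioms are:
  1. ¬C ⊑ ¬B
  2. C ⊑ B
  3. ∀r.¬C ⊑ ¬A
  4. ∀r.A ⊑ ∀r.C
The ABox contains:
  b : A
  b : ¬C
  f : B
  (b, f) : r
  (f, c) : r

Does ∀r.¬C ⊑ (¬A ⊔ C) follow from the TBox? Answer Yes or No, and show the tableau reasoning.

Yes

1. ∀r.¬C ⊑ (¬A ⊔ C)  ⇔  (∀r.¬C ⊓ (A ⊓ ¬C)) unsat w.r.t. T
   all branches close; clash {A, ¬A} at x₀
2. Hence ∀r.¬C ⊑ (¬A ⊔ C): entailed.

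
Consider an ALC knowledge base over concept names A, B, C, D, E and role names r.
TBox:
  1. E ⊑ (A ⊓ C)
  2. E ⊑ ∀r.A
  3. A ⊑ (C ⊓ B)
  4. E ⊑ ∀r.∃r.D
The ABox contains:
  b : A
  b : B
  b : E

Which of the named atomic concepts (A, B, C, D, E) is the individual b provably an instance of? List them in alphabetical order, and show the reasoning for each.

1. b : A?  L(b) = {A, B, E} ∪ {¬A}
   clash {A, ¬A} at b — b ∈ A
2. b : B?  L(b) = {A, B, E} ∪ {¬B}
   clash {B, ¬B} at b — b ∈ B
3. b : C?  L(b) = {A, B, E} ∪ {¬C}
   clash {C, ¬C} at b — b ∈ C
4. b : D?  L(b) = {A, B, E} ∪ {¬D}
   apply at b: E⊑(A ⊓ C); E⊑∀r.A; A⊑(C ⊓ B)
   open: L(b) ⊇ {A, B, C, E, ¬D, …} — b ∉ D possible
5. b : E?  L(b) = {A, B, E} ∪ {¬E}
   clash {E, ¬E} at b — b ∈ E
6. Entailed for b: {A, B, C, E}

{A, B, C, E}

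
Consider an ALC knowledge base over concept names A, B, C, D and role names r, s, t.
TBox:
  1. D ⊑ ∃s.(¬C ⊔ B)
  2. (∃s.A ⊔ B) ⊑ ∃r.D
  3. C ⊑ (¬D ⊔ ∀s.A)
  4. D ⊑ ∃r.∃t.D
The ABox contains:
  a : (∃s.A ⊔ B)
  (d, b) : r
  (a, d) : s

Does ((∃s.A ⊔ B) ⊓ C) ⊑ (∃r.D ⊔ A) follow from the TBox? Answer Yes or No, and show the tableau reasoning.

Yes

1. ((∃s.A ⊔ B) ⊓ C) ⊑ (∃r.D ⊔ A)  ⇔  (((∃s.A ⊔ B) ⊓ C) ⊓ (∀r.¬D ⊓ ¬A)) unsat w.r.t. T
   all branches close; clash {D, ¬D} at an ∃-successor
2. Hence ((∃s.A ⊔ B) ⊓ C) ⊑ (∃r.D ⊔ A): entailed.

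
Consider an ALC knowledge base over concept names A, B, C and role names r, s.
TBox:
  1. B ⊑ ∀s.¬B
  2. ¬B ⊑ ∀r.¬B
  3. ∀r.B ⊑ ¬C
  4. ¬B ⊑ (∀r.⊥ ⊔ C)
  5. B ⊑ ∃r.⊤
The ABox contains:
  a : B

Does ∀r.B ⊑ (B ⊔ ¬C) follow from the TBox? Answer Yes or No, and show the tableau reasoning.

Yes

1. ∀r.B ⊑ (B ⊔ ¬C)  ⇔  (∀r.B ⊓ (¬B ⊓ C)) unsat w.r.t. T
   all branches close; clash {C, ¬C} at x₀
2. Hence ∀r.B ⊑ (B ⊔ ¬C): entailed.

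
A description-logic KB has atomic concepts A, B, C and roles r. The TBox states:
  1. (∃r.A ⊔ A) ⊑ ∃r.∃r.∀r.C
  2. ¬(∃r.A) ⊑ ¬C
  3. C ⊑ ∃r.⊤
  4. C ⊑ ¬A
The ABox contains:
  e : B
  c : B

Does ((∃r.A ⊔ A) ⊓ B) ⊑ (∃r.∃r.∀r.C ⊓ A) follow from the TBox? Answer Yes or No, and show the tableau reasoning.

No

1. ((∃r.A ⊔ A) ⊓ B) ⊑ (∃r.∃r.∀r.C ⊓ A)  ⇔  (((∃r.A ⊔ A) ⊓ B) ⊓ (∀r.∀r.∃r.¬C ⊔ ¬A)) unsat w.r.t. T
   apply at x₀: (∃r.A ⊔ A)⊑∃r.∃r.∀r.C
   open: L(x₀) ⊇ {B, ¬A, ¬C, ∃r.A, ∃r.∃r.∀r.C} (+ ∃-successors)
2. Hence ((∃r.A ⊔ A) ⊓ B) ⊑ (∃r.∃r.∀r.C ⊓ A): not entailed.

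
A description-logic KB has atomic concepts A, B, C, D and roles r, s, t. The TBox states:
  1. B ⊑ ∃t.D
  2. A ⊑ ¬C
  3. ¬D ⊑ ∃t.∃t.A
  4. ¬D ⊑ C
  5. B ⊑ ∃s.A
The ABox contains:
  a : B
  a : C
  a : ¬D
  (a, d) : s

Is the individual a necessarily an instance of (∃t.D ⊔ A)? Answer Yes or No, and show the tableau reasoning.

1. a : (∃t.D ⊔ A)?  L(a) = {B, C, ¬D} ∪ {(∀t.¬D ⊓ ¬A)}
   clash {D, ¬D} at an ∃-successor — a ∈ (∃t.D ⊔ A)
2. Hence a : (∃t.D ⊔ A): entailed.

Yes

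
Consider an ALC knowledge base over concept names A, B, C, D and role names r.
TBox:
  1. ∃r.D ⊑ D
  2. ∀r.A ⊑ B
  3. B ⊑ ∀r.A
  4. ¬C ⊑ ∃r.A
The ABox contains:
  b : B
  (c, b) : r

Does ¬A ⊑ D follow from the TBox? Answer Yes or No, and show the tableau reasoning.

No

1. ¬A ⊑ D  ⇔  (¬A ⊓ ¬D) unsat w.r.t. T
   open: L(x₀) ⊇ {C, ¬A, ¬B, ¬D, ∀r.¬D, …} (+ ∃-successors)
2. Hence ¬A ⊑ D: not entailed.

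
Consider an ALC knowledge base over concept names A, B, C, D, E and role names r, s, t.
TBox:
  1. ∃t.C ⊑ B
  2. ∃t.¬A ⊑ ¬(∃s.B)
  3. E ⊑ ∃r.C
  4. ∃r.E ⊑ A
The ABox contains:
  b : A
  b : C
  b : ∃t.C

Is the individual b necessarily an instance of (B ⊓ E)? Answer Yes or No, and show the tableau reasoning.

No

1. b : (B ⊓ E)?  L(b) = {A, C, ∃t.C} ∪ {(¬B ⊔ ¬E)}
   apply at b: ∃t.C⊑B
   open: L(b) ⊇ {A, B, C, ¬E, ∀t.A, …} (+ ∃-successors) — b ∉ (B ⊓ E) possible
2. Hence b : (B ⊓ E): not entailed.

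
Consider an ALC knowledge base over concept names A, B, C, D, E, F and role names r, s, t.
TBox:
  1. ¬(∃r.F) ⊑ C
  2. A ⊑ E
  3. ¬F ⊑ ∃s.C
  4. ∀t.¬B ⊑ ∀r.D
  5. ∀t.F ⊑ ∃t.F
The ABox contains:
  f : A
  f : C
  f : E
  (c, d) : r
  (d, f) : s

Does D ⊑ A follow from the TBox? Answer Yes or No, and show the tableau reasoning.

1. D ⊑ A  ⇔  (D ⊓ ¬A) unsat w.r.t. T
   open: L(x₀) ⊇ {D, F, ¬A, ∃r.F, ∃t.B, …} (+ ∃-successors)
2. Hence D ⊑ A: not entailed.

No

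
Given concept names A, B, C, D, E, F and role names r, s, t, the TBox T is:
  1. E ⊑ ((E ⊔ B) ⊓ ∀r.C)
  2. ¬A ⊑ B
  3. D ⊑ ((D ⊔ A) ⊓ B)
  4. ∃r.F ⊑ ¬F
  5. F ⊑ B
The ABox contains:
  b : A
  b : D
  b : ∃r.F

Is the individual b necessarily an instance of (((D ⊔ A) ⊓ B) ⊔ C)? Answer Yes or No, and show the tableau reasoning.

Yes

1. b : (((D ⊔ A) ⊓ B) ⊔ C)?  L(b) = {A, D, ∃r.F} ∪ {(((¬D ⊓ ¬A) ⊔ ¬B) ⊓ ¬C)}
   clash {B, ¬B} at b — b ∈ (((D ⊔ A) ⊓ B) ⊔ C)
2. Hence b : (((D ⊔ A) ⊓ B) ⊔ C): entailed.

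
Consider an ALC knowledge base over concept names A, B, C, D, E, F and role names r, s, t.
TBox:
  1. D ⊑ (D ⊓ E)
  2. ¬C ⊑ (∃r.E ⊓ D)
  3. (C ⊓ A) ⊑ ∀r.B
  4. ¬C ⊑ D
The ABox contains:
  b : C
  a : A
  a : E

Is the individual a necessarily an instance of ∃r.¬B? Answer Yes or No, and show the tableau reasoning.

No

1. a : ∃r.¬B?  L(a) = {A, E} ∪ {∀r.B}
   open: L(a) ⊇ {A, C, E, ¬D, ∀r.B} — a ∉ ∃r.¬B possible
2. Hence a : ∃r.¬B: not entailed.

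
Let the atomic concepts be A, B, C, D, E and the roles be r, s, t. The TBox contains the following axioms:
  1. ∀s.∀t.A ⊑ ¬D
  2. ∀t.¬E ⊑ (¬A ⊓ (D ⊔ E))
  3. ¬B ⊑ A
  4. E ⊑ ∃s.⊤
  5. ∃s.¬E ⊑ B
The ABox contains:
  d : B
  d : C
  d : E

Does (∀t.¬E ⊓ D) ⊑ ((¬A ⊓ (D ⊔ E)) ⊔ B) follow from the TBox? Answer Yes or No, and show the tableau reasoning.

1. (∀t.¬E ⊓ D) ⊑ ((¬A ⊓ (D ⊔ E)) ⊔ B)  ⇔  ((∀t.¬E ⊓ D) ⊓ ((A ⊔ (¬D ⊓ ¬E)) ⊓ ¬B)) unsat w.r.t. T
   all branches close; clash {B, ¬B} at x₀
2. Hence (∀t.¬E ⊓ D) ⊑ ((¬A ⊓ (D ⊔ E)) ⊔ B): entailed.

Yes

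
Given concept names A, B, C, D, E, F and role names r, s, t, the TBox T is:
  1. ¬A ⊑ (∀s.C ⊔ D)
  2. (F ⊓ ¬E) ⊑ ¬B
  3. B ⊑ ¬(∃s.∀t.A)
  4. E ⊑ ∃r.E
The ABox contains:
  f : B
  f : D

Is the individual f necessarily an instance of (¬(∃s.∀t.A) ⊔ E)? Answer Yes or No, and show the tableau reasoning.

1. f : (¬(∃s.∀t.A) ⊔ E)?  L(f) = {B, D} ∪ {(∃s.∀t.A ⊓ ¬E)}
   clash {B, ¬B} at f — f ∈ (¬(∃s.∀t.A) ⊔ E)
2. Hence f : (¬(∃s.∀t.A) ⊔ E): entailed.

Yes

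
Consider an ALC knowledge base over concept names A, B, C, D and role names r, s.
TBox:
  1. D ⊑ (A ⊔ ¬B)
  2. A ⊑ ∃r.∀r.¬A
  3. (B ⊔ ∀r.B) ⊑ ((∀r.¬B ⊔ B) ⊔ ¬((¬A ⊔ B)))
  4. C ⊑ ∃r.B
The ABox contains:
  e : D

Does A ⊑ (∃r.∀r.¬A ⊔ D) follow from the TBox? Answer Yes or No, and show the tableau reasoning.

1. A ⊑ (∃r.∀r.¬A ⊔ D)  ⇔  (A ⊓ (∀r.∃r.A ⊓ ¬D)) unsat w.r.t. T
   all branches close; clash {A, ¬A} at an ∃-successor
2. Hence A ⊑ (∃r.∀r.¬A ⊔ D): entailed.

Yes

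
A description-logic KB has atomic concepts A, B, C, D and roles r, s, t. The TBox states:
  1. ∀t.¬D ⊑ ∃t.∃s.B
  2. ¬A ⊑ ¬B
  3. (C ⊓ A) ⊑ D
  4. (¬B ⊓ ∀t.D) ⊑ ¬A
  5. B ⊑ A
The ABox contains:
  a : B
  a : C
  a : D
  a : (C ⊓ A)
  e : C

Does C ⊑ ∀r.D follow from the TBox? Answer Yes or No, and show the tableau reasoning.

No

1. C ⊑ ∀r.D  ⇔  (C ⊓ ∃r.¬D) unsat w.r.t. T
   open: L(x₀) ⊇ {A, B, C, D, ∃r.¬D, …} (+ ∃-successors)
2. Hence C ⊑ ∀r.D: not entailed.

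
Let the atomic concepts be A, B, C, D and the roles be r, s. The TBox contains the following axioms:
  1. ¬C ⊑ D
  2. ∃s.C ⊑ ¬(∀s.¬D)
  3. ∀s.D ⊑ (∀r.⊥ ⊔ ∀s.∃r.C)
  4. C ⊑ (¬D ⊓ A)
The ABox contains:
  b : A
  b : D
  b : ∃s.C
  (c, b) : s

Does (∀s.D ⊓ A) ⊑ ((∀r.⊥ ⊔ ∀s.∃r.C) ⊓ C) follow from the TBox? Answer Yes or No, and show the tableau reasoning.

No

1. (∀s.D ⊓ A) ⊑ ((∀r.⊥ ⊔ ∀s.∃r.C) ⊓ C)  ⇔  ((∀s.D ⊓ A) ⊓ ((∃r.⊤ ⊓ ∃s.∀r.¬C) ⊔ ¬C)) unsat w.r.t. T
   apply at x₀: ∀s.D⊑(∀r.⊥ ⊔ ∀s.∃r.C)
   open: L(x₀) ⊇ {A, D, ¬C, ∀r.⊥, ∀s.D, …}
2. Hence (∀s.D ⊓ A) ⊑ ((∀r.⊥ ⊔ ∀s.∃r.C) ⊓ C): not entailed.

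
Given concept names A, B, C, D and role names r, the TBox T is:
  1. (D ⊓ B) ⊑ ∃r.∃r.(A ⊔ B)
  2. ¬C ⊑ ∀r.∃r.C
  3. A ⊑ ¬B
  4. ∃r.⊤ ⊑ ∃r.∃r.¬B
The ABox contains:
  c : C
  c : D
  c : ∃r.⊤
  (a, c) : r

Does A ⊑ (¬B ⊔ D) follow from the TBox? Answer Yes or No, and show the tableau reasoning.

1. A ⊑ (¬B ⊔ D)  ⇔  (A ⊓ (B ⊓ ¬D)) unsat w.r.t. T
   all branches close; clash {B, ¬B} at x₀
2. Hence A ⊑ (¬B ⊔ D): entailed.

Yes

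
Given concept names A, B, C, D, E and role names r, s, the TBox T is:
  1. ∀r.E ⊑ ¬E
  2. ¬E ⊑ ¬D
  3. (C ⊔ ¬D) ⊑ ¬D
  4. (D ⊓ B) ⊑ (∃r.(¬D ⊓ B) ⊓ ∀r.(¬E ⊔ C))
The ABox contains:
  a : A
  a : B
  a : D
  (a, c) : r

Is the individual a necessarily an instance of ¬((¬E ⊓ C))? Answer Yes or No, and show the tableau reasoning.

Yes

1. a : ¬((¬E ⊓ C))?  L(a) = {A, B, D} ∪ {(¬E ⊓ C)}
   clash {D, ¬D} at a — a ∈ ¬((¬E ⊓ C))
2. Hence a : ¬((¬E ⊓ C)): entailed.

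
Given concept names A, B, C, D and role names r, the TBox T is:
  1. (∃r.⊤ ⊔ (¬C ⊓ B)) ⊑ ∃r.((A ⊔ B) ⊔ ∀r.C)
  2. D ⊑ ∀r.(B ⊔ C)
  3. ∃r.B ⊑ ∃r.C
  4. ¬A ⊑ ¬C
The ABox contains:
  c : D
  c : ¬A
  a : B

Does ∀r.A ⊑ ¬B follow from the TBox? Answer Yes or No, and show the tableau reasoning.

No

1. ∀r.A ⊑ ¬B  ⇔  (∀r.A ⊓ B) unsat w.r.t. T
   open: L(x₀) ⊇ {A, B, C, ¬D, ∀r.A, …}
2. Hence ∀r.A ⊑ ¬B: not entailed.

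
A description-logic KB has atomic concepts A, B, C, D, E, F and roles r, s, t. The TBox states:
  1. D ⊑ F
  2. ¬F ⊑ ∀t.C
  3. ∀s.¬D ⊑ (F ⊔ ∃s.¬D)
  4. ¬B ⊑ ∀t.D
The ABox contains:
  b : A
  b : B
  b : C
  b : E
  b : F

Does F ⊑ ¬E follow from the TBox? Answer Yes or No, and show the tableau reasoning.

No

1. F ⊑ ¬E  ⇔  (F ⊓ E) unsat w.r.t. T
   open: L(x₀) ⊇ {B, E, F, ∃s.D} (+ ∃-successors)
2. Hence F ⊑ ¬E: not entailed.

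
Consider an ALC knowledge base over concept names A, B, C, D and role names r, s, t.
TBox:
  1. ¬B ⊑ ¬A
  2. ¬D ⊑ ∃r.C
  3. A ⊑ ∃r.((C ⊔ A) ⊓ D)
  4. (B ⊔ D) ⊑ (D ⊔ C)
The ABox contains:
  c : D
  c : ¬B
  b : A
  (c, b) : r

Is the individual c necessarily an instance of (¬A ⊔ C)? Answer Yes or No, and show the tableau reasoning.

1. c : (¬A ⊔ C)?  L(c) = {D, ¬B} ∪ {(A ⊓ ¬C)}
   clash {A, ¬A} at c — c ∈ (¬A ⊔ C)
2. Hence c : (¬A ⊔ C): entailed.

Yes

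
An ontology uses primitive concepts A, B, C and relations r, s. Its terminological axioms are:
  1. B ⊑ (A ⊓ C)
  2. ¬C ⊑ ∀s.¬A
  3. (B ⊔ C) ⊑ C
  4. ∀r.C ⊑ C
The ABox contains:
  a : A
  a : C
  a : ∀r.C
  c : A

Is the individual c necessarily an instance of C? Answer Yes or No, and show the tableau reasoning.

1. c : C?  L(c) = {A} ∪ {¬C}
   apply at c: ¬C⊑∀s.¬A
   open: L(c) ⊇ {A, ¬B, ¬C, ∀s.¬A, ∃r.¬C} (+ ∃-successors) — c ∉ C possible
2. Hence c : C: not entailed.

No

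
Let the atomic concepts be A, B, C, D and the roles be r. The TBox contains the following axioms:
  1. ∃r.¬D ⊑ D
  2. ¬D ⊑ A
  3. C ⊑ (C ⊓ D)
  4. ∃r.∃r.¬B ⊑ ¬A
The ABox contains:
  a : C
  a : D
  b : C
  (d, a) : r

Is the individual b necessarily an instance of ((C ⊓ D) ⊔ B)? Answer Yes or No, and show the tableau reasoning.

1. b : ((C ⊓ D) ⊔ B)?  L(b) = {C} ∪ {((¬C ⊔ ¬D) ⊓ ¬B)}
   clash {D, ¬D} at b — b ∈ ((C ⊓ D) ⊔ B)
2. Hence b : ((C ⊓ D) ⊔ B): entailed.

Yes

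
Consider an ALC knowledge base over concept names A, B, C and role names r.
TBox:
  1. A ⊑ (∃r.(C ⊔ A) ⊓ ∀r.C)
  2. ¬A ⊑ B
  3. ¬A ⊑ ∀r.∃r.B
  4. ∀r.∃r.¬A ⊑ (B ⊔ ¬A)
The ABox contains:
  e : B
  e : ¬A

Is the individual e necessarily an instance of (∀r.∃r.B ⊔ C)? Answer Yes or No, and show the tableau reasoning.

Yes

1. e : (∀r.∃r.B ⊔ C)?  L(e) = {B, ¬A} ∪ {(∃r.∀r.¬B ⊓ ¬C)}
   clash {B, ¬B} at an ∃-successor — e ∈ (∀r.∃r.B ⊔ C)
2. Hence e : (∀r.∃r.B ⊔ C): entailed.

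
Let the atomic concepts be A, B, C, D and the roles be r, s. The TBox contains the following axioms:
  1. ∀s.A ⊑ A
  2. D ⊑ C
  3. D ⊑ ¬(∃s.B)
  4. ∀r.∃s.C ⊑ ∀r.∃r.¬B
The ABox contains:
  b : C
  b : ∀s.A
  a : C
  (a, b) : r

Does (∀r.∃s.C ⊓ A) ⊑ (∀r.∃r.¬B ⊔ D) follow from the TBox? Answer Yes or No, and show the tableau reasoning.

1. (∀r.∃s.C ⊓ A) ⊑ (∀r.∃r.¬B ⊔ D)  ⇔  ((∀r.∃s.C ⊓ A) ⊓ (∃r.∀r.B ⊓ ¬D)) unsat w.r.t. T
   all branches close; clash {B, ¬B} at an ∃-successor
2. Hence (∀r.∃s.C ⊓ A) ⊑ (∀r.∃r.¬B ⊔ D): entailed.

Yes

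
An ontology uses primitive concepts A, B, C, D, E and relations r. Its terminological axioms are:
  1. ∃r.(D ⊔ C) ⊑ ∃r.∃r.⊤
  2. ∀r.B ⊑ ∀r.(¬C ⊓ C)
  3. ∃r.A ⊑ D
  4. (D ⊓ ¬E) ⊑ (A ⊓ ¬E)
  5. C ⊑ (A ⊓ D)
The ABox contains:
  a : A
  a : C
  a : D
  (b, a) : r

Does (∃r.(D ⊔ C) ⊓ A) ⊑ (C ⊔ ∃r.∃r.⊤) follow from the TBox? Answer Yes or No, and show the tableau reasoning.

Yes

1. (∃r.(D ⊔ C) ⊓ A) ⊑ (C ⊔ ∃r.∃r.⊤)  ⇔  ((∃r.(D ⊔ C) ⊓ A) ⊓ (¬C ⊓ ∀r.∀r.⊥)) unsat w.r.t. T
   all branches close; clash {C, ¬C} at an ∃-successor
2. Hence (∃r.(D ⊔ C) ⊓ A) ⊑ (C ⊔ ∃r.∃r.⊤): entailed.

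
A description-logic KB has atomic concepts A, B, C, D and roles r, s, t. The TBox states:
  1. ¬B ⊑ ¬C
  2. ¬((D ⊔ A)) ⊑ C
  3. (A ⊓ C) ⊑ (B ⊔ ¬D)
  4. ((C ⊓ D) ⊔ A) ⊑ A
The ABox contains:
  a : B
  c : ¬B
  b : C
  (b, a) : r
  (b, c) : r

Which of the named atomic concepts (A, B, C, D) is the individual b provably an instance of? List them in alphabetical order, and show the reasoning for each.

{B, C}

1. b : A?  L(b) = {C} ∪ {¬A}
   open: L(b) ⊇ {B, C, ¬A, ¬D} — b ∉ A possible
2. b : B?  L(b) = {C} ∪ {¬B}
   clash {C, ¬C} at b — b ∈ B
3. b : C?  L(b) = {C} ∪ {¬C}
   clash {C, ¬C} at b — b ∈ C
4. b : D?  L(b) = {C} ∪ {¬D}
   open: L(b) ⊇ {B, C, ¬A, ¬D} — b ∉ D possible
5. Entailed for b: {B, C}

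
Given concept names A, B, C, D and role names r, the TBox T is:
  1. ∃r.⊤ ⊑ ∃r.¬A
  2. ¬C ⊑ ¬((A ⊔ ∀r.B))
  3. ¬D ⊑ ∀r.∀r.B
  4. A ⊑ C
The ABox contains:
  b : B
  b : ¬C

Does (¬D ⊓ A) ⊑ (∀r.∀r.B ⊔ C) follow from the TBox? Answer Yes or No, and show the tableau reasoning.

Yes

1. (¬D ⊓ A) ⊑ (∀r.∀r.B ⊔ C)  ⇔  ((¬D ⊓ A) ⊓ (∃r.∃r.¬B ⊓ ¬C)) unsat w.r.t. T
   all branches close; clash {C, ¬C} at x₀
2. Hence (¬D ⊓ A) ⊑ (∀r.∀r.B ⊔ C): entailed.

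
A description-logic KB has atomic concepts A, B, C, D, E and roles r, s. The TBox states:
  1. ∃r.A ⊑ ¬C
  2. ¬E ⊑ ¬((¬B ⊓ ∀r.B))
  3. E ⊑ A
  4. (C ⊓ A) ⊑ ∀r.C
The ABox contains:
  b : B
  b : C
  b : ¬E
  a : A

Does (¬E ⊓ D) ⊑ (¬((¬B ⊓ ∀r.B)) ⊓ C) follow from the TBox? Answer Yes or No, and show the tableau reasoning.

1. (¬E ⊓ D) ⊑ (¬((¬B ⊓ ∀r.B)) ⊓ C)  ⇔  ((¬E ⊓ D) ⊓ ((¬B ⊓ ∀r.B) ⊔ ¬C)) unsat w.r.t. T
   apply at x₀: ¬E⊑¬((¬B ⊓ ∀r.B))
   open: L(x₀) ⊇ {B, D, ¬C, ¬E}
2. Hence (¬E ⊓ D) ⊑ (¬((¬B ⊓ ∀r.B)) ⊓ C): not entailed.

No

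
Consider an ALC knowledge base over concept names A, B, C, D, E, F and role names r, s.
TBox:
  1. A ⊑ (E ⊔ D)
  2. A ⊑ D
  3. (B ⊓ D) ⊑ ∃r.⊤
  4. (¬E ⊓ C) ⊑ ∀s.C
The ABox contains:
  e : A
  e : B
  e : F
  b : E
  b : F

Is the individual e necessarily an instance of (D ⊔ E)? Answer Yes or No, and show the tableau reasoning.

1. e : (D ⊔ E)?  L(e) = {A, B, F} ∪ {(¬D ⊓ ¬E)}
   clash {D, ¬D} at e — e ∈ (D ⊔ E)
2. Hence e : (D ⊔ E): entailed.

Yes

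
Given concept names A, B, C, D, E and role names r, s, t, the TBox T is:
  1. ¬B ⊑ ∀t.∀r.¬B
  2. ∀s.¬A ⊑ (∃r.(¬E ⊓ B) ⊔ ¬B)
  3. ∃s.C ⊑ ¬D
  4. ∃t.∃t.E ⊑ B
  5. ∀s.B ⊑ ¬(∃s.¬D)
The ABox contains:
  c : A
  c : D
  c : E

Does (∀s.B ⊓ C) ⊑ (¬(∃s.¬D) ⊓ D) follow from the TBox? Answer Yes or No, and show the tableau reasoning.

No

1. (∀s.B ⊓ C) ⊑ (¬(∃s.¬D) ⊓ D)  ⇔  ((∀s.B ⊓ C) ⊓ (∃s.¬D ⊔ ¬D)) unsat w.r.t. T
   apply at x₀: ∀s.B⊑¬(∃s.¬D)
   open: L(x₀) ⊇ {B, C, ¬D, ∀s.B, ∀s.D, …} (+ ∃-successors)
2. Hence (∀s.B ⊓ C) ⊑ (¬(∃s.¬D) ⊓ D): not entailed.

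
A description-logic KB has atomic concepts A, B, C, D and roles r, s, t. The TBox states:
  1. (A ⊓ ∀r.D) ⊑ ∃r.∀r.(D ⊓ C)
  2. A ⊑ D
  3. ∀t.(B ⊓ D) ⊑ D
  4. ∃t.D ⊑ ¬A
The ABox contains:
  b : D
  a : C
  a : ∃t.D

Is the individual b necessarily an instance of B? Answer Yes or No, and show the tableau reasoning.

No

1. b : B?  L(b) = {D} ∪ {¬B}
   open: L(b) ⊇ {D, ¬A, ¬B, ∀t.¬D} — b ∉ B possible
2. Hence b : B: not entailed.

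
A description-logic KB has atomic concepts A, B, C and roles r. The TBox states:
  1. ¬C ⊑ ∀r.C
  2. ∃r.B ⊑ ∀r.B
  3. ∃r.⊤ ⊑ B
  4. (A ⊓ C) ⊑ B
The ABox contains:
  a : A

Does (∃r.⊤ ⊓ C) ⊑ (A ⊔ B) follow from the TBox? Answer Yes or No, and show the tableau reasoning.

1. (∃r.⊤ ⊓ C) ⊑ (A ⊔ B)  ⇔  ((∃r.⊤ ⊓ C) ⊓ (¬A ⊓ ¬B)) unsat w.r.t. T
   all branches close; clash {B, ¬B} at x₀
2. Hence (∃r.⊤ ⊓ C) ⊑ (A ⊔ B): entailed.

Yes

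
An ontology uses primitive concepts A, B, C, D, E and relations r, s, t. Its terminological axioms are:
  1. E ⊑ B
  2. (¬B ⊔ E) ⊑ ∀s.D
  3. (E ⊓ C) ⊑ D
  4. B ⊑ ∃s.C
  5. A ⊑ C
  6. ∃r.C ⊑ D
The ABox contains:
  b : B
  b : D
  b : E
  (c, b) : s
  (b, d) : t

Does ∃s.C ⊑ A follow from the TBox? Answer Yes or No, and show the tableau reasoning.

1. ∃s.C ⊑ A  ⇔  (∃s.C ⊓ ¬A) unsat w.r.t. T
   open: L(x₀) ⊇ {B, ¬A, ¬E, ∀r.¬C, ∃s.C} (+ ∃-successors)
2. Hence ∃s.C ⊑ A: not entailed.

No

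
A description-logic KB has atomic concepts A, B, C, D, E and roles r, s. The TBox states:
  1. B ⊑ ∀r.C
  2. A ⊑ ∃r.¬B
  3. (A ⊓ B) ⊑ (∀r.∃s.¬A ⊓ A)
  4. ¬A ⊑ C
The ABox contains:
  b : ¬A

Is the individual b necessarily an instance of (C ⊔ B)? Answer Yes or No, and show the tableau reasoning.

1. b : (C ⊔ B)?  L(b) = {¬A} ∪ {(¬C ⊓ ¬B)}
   clash {C, ¬C} at b — b ∈ (C ⊔ B)
2. Hence b : (C ⊔ B): entailed.

Yes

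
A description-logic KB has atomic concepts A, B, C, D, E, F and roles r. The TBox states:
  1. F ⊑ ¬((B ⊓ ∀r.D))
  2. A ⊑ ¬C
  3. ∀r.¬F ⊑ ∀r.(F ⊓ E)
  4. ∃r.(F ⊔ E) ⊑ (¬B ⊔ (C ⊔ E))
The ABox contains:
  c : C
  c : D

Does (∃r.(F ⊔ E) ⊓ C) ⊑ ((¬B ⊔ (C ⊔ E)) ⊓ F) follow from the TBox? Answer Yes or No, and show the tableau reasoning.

No

1. (∃r.(F ⊔ E) ⊓ C) ⊑ ((¬B ⊔ (C ⊔ E)) ⊓ F)  ⇔  ((∃r.(F ⊔ E) ⊓ C) ⊓ ((B ⊓ (¬C ⊓ ¬E)) ⊔ ¬F)) unsat w.r.t. T
   apply at x₀: ∃r.(F ⊔ E)⊑(¬B ⊔ (C ⊔ E))
   open: L(x₀) ⊇ {C, ¬A, ¬B, ¬F, ∃r.(F ⊔ E), …} (+ ∃-successors)
2. Hence (∃r.(F ⊔ E) ⊓ C) ⊑ ((¬B ⊔ (C ⊔ E)) ⊓ F): not entailed.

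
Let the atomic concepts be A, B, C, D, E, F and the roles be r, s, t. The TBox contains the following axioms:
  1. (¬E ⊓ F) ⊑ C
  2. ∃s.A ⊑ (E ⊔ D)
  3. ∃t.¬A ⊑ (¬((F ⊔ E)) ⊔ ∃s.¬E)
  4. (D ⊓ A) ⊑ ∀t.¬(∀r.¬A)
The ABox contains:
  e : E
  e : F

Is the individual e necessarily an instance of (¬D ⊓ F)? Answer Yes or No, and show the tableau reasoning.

1. e : (¬D ⊓ F)?  L(e) = {E, F} ∪ {(D ⊔ ¬F)}
   open: L(e) ⊇ {D, E, F, ¬A, ∀s.¬A, …} — e ∉ (¬D ⊓ F) possible
2. Hence e : (¬D ⊓ F): not entailed.

No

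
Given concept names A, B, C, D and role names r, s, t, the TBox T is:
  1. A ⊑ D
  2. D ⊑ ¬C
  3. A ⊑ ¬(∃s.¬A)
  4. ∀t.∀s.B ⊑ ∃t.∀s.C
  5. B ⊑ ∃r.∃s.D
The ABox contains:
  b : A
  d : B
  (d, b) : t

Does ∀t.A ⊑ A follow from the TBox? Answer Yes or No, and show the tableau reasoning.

No

1. ∀t.A ⊑ A  ⇔  (∀t.A ⊓ ¬A) unsat w.r.t. T
   open: L(x₀) ⊇ {¬A, ¬B, ¬D, ∀t.A, ∃t.∃s.¬B} (+ ∃-successors)
2. Hence ∀t.A ⊑ A: not entailed.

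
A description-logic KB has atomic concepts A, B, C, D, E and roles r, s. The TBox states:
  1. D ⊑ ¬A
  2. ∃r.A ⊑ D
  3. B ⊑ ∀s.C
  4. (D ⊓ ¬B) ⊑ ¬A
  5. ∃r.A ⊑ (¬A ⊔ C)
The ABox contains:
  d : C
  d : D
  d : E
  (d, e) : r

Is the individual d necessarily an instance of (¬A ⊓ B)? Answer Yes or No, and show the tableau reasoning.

1. d : (¬A ⊓ B)?  L(d) = {C, D, E} ∪ {(A ⊔ ¬B)}
   apply at d: D⊑¬A
   open: L(d) ⊇ {C, D, E, ¬A, ¬B, …} — d ∉ (¬A ⊓ B) possible
2. Hence d : (¬A ⊓ B): not entailed.

No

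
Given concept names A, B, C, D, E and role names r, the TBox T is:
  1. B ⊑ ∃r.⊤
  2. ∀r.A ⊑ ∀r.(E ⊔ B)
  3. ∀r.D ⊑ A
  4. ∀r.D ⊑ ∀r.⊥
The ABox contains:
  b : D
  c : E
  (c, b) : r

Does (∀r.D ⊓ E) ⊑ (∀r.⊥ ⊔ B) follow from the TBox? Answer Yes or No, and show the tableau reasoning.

1. (∀r.D ⊓ E) ⊑ (∀r.⊥ ⊔ B)  ⇔  ((∀r.D ⊓ E) ⊓ (∃r.⊤ ⊓ ¬B)) unsat w.r.t. T
   all branches close; clash ⊥ at an ∃-successor
2. Hence (∀r.D ⊓ E) ⊑ (∀r.⊥ ⊔ B): entailed.

Yes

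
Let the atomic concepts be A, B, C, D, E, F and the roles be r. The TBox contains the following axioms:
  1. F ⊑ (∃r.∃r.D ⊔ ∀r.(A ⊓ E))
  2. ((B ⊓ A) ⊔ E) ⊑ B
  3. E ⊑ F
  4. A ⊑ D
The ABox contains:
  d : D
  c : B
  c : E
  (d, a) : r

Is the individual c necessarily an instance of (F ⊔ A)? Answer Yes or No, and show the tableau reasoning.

Yes

1. c : (F ⊔ A)?  L(c) = {B, E} ∪ {(¬F ⊓ ¬A)}
   clash {F, ¬F} at c — c ∈ (F ⊔ A)
2. Hence c : (F ⊔ A): entailed.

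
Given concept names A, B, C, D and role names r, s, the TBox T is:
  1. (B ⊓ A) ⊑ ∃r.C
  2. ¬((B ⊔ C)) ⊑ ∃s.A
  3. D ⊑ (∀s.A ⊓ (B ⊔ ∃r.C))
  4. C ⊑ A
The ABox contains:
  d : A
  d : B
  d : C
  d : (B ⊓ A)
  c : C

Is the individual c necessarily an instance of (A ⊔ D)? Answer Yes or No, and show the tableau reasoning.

1. c : (A ⊔ D)?  L(c) = {C} ∪ {(¬A ⊓ ¬D)}
   clash {A, ¬A} at c — c ∈ (A ⊔ D)
2. Hence c : (A ⊔ D): entailed.

Yes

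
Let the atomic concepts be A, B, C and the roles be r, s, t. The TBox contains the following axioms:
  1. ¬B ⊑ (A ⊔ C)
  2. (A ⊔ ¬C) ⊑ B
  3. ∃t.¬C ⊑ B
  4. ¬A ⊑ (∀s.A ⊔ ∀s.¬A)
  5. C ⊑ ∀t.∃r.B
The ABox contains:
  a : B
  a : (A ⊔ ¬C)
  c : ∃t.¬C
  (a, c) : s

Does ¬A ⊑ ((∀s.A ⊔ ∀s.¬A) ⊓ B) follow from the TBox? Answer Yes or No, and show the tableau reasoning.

No

1. ¬A ⊑ ((∀s.A ⊔ ∀s.¬A) ⊓ B)  ⇔  (¬A ⊓ ((∃s.¬A ⊓ ∃s.A) ⊔ ¬B)) unsat w.r.t. T
   apply at x₀: ¬A⊑(∀s.A ⊔ ∀s.¬A)
   open: L(x₀) ⊇ {C, ¬A, ¬B, ∀s.A, ∀t.C, …}
2. Hence ¬A ⊑ ((∀s.A ⊔ ∀s.¬A) ⊓ B): not entailed.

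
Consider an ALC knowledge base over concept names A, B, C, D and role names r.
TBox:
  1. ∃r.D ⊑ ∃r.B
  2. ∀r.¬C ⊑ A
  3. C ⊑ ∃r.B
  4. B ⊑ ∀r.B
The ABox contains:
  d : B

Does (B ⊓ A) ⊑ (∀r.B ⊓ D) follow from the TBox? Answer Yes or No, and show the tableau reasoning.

No

1. (B ⊓ A) ⊑ (∀r.B ⊓ D)  ⇔  ((B ⊓ A) ⊓ (∃r.¬B ⊔ ¬D)) unsat w.r.t. T
   apply at x₀: B⊑∀r.B
   open: L(x₀) ⊇ {A, B, ¬C, ¬D, ∀r.B, …}
2. Hence (B ⊓ A) ⊑ (∀r.B ⊓ D): not entailed.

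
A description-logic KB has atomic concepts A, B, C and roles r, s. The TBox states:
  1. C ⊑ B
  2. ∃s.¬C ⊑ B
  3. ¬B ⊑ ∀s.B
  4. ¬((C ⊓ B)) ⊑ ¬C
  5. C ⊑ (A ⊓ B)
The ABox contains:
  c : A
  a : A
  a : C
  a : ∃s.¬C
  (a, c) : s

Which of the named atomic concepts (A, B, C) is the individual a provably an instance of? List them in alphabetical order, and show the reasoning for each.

{A, B, C}

1. a : A?  L(a) = {A, C, ∃s.¬C} ∪ {¬A}
   clash {A, ¬A} at a — a ∈ A
2. a : B?  L(a) = {A, C, ∃s.¬C} ∪ {¬B}
   clash {C, ¬C} at a — a ∈ B
3. a : C?  L(a) = {A, C, ∃s.¬C} ∪ {¬C}
   clash {C, ¬C} at a — a ∈ C
4. Entailed for a: {A, B, C}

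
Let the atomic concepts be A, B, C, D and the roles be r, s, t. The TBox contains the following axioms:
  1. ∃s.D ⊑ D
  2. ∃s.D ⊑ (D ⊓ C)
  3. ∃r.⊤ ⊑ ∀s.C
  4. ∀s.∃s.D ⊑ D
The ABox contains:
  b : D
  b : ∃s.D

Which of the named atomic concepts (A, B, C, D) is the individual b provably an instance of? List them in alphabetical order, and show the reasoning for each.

{C, D}

1. b : A?  L(b) = {D, ∃s.D} ∪ {¬A}
   apply at b: ∃s.D⊑(D ⊓ C)
   open: L(b) ⊇ {C, D, ¬A, ∀r.⊥, ∃s.D} (+ ∃-successors) — b ∉ A possible
2. b : B?  L(b) = {D, ∃s.D} ∪ {¬B}
   apply at b: ∃s.D⊑(D ⊓ C)
   open: L(b) ⊇ {C, D, ¬B, ∀r.⊥, ∃s.D} (+ ∃-successors) — b ∉ B possible
3. b : C?  L(b) = {D, ∃s.D} ∪ {¬C}
   clash {C, ¬C} at b — b ∈ C
4. b : D?  L(b) = {D, ∃s.D} ∪ {¬D}
   clash {D, ¬D} at b — b ∈ D
5. Entailed for b: {C, D}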